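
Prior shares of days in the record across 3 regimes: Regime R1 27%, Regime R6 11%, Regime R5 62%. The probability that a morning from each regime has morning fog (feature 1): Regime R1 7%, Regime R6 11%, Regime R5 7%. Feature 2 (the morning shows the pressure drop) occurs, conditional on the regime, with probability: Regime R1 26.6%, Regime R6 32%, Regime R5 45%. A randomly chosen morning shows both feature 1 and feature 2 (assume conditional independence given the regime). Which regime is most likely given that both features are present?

Compute prior × likelihood for every hypothesis:
  Regime R1: 0.27 × 0.07 × 0.266 = 0.0050274
  Regime R6: 0.11 × 0.11 × 0.32 = 0.003872
  Regime R5: 0.62 × 0.07 × 0.45 = 0.01953
Total = 0.0284294.
Largest term belongs to Regime R5, so Regime R5 is most probable.

Regime R5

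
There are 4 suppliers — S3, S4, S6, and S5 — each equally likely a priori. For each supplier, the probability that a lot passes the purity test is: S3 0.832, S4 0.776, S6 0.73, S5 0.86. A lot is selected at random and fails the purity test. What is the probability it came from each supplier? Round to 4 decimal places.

S3 0.2095, S4 0.2793, S6 0.3367, S5 0.1746

Taking complements, P(off-spec | each) = S3 0.168, S4 0.224, S6 0.27, S5 0.14.
With a uniform prior (1/4 each), posterior ∝ likelihood:
  S3: 0.168
  S4: 0.224
  S6: 0.27
  S5: 0.14
Normalizing constant = 0.802.
P(S3 | off-spec) = 0.168/0.802 ≈ 0.2095
P(S4 | off-spec) = 0.224/0.802 ≈ 0.2793
P(S6 | off-spec) = 0.27/0.802 ≈ 0.3367
P(S5 | off-spec) = 0.14/0.802 ≈ 0.1746
(Check: 0.2095+0.2793+0.3367+0.1746 = 1.0001.)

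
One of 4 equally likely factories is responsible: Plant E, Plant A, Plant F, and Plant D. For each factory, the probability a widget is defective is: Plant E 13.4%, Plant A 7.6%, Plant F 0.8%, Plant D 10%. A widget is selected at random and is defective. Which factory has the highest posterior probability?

Plant E

Since the prior is uniform, the posterior is proportional to the likelihood:
  Plant E: 0.134
  Plant A: 0.076
  Plant F: 0.008
  Plant D: 0.1
Normalizing constant = 0.318.
Largest term belongs to Plant E, so Plant E is most probable.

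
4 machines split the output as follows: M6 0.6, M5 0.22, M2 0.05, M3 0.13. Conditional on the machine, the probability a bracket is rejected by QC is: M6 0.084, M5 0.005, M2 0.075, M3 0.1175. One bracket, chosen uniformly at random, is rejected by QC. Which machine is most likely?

By Bayes' rule, posterior ∝ prior × likelihood:
  M6: 0.6 × 0.084 = 0.0504
  M5: 0.22 × 0.005 = 0.0011
  M2: 0.05 × 0.075 = 0.00375
  M3: 0.13 × 0.1175 = 0.015275
Total = 0.070525.
Largest term belongs to M6, so M6 is most probable.

M6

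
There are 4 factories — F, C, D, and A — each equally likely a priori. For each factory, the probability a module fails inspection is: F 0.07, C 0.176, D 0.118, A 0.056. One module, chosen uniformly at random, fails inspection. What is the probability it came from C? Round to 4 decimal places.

With a uniform prior (1/4 each), posterior ∝ likelihood:
  F: 0.07
  C: 0.176
  D: 0.118
  A: 0.056
Sum = 0.42.
P(C | evidence) = 0.176 / 0.42 ≈ 0.4190.

0.4190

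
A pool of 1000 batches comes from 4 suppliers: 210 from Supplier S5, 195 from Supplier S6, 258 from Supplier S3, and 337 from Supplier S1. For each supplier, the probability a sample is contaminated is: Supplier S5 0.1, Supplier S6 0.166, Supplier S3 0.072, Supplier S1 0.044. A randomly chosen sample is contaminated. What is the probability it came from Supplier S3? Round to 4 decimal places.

Unnormalized posteriors (prior × likelihood):
  Supplier S5: 0.21 × 0.1 = 0.021
  Supplier S6: 0.195 × 0.166 = 0.03237
  Supplier S3: 0.258 × 0.072 = 0.018576
  Supplier S1: 0.337 × 0.044 = 0.014828
Sum = 0.086774.
P(Supplier S3 | evidence) = 0.018576 / 0.086774 ≈ 0.2141.

0.2141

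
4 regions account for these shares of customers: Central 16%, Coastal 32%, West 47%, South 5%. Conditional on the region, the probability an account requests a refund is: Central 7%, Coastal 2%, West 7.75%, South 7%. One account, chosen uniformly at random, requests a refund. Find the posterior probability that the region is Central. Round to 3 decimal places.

0.195

Unnormalized posteriors (prior × likelihood):
  Central: 0.16 × 0.07 = 0.0112
  Coastal: 0.32 × 0.02 = 0.0064
  West: 0.47 × 0.0775 = 0.036425
  South: 0.05 × 0.07 = 0.0035
Normalizing constant = 0.057525.
P(Central | evidence) = 0.0112 / 0.057525 ≈ 0.195.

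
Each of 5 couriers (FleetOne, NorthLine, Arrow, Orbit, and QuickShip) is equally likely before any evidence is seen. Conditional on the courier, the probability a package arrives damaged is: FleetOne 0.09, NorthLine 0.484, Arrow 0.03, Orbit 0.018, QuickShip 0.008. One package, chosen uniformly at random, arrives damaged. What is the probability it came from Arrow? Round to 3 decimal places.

0.048

With a uniform prior (1/5 each), posterior ∝ likelihood:
  FleetOne: 0.09
  NorthLine: 0.484
  Arrow: 0.03
  Orbit: 0.018
  QuickShip: 0.008
Sum = 0.63.
P(Arrow | evidence) = 0.03 / 0.63 ≈ 0.048.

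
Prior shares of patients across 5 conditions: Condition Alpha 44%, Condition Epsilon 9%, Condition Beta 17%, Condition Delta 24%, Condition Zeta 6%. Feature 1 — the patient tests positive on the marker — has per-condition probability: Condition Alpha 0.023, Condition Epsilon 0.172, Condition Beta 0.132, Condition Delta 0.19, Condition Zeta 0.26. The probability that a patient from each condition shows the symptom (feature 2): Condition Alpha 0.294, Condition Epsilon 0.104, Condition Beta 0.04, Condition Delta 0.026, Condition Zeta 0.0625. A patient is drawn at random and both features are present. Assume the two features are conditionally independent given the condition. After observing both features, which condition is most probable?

Compute prior × likelihood for every hypothesis:
  Condition Alpha: 0.44 × 0.023 × 0.294 = 0.00297528
  Condition Epsilon: 0.09 × 0.172 × 0.104 = 0.00160992
  Condition Beta: 0.17 × 0.132 × 0.04 = 0.0008976
  Condition Delta: 0.24 × 0.19 × 0.026 = 0.0011856
  Condition Zeta: 0.06 × 0.26 × 0.0625 = 0.000975
Total = 0.0076434.
Largest term belongs to Condition Alpha, so Condition Alpha is most probable.

Condition Alpha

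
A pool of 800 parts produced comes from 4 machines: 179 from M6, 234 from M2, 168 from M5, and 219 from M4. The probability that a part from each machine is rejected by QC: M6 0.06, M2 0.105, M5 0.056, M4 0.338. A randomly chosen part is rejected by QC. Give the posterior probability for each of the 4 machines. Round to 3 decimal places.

M6 0.090, M2 0.207, M5 0.079, M4 0.623

Compute prior × likelihood for every hypothesis:
  M6: 0.22375 × 0.06 = 0.013425
  M2: 0.2925 × 0.105 = 0.0307125
  M5: 0.21 × 0.056 = 0.01176
  M4: 0.27375 × 0.338 = 0.0925275
Total = 0.148425.
P(M6 | rejected) = 0.013425/0.148425 ≈ 0.090
P(M2 | rejected) = 0.0307125/0.148425 ≈ 0.207
P(M5 | rejected) = 0.01176/0.148425 ≈ 0.079
P(M4 | rejected) = 0.0925275/0.148425 ≈ 0.623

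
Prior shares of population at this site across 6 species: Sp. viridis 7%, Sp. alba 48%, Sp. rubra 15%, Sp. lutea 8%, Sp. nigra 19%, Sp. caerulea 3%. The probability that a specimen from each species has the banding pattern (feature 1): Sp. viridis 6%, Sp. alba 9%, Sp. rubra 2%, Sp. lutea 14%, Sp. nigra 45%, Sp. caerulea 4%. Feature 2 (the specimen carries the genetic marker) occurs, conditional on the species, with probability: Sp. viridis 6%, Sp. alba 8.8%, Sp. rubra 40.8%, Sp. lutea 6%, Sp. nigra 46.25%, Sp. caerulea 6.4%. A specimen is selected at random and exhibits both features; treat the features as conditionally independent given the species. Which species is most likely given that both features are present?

Sp. nigra

Unnormalized posteriors (prior × likelihood):
  Sp. viridis: 0.07 × 0.06 × 0.06 = 0.000252
  Sp. alba: 0.48 × 0.09 × 0.088 = 0.0038016
  Sp. rubra: 0.15 × 0.02 × 0.408 = 0.001224
  Sp. lutea: 0.08 × 0.14 × 0.06 = 0.000672
  Sp. nigra: 0.19 × 0.45 × 0.4625 = 0.03954375
  Sp. caerulea: 0.03 × 0.04 × 0.064 = 0.0000768
Sum = 0.04557015.
Largest term belongs to Sp. nigra, so Sp. nigra is most probable.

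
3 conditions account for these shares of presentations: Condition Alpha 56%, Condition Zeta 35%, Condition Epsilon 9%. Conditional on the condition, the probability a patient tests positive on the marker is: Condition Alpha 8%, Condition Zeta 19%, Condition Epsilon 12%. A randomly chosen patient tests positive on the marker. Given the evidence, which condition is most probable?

Condition Zeta

Prior × likelihood for each hypothesis:
  Condition Alpha: 0.56 × 0.08 = 0.0448
  Condition Zeta: 0.35 × 0.19 = 0.0665
  Condition Epsilon: 0.09 × 0.12 = 0.0108
Total = 0.1221.
Largest term belongs to Condition Zeta, so Condition Zeta is most probable.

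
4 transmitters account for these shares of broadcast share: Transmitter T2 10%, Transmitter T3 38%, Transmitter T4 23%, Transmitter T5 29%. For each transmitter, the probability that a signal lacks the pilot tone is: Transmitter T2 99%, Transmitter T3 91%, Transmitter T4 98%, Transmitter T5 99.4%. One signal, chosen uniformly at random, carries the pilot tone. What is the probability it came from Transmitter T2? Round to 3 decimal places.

0.024

Taking complements, P(pilot | each) = Transmitter T2 0.01, Transmitter T3 0.09, Transmitter T4 0.02, Transmitter T5 0.006.
Compute prior × likelihood for every hypothesis:
  Transmitter T2: 0.1 × 0.01 = 0.001
  Transmitter T3: 0.38 × 0.09 = 0.0342
  Transmitter T4: 0.23 × 0.02 = 0.0046
  Transmitter T5: 0.29 × 0.006 = 0.00174
Normalizing constant = 0.04154.
P(Transmitter T2 | evidence) = 0.001 / 0.04154 ≈ 0.024.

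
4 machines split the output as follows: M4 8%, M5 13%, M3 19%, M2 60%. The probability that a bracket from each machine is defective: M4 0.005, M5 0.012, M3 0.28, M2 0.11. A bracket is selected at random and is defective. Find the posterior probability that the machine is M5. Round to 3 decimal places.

0.013

Unnormalized posteriors (prior × likelihood):
  M4: 0.08 × 0.005 = 0.0004
  M5: 0.13 × 0.012 = 0.00156
  M3: 0.19 × 0.28 = 0.0532
  M2: 0.6 × 0.11 = 0.066
Normalizing constant = 0.12116.
P(M5 | evidence) = 0.00156 / 0.12116 ≈ 0.013.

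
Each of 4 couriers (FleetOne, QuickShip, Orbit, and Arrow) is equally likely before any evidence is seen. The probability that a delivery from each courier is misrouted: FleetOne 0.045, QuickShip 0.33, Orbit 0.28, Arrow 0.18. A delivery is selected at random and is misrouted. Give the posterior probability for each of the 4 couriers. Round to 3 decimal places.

Since the prior is uniform, the posterior is proportional to the likelihood:
  FleetOne: 0.045
  QuickShip: 0.33
  Orbit: 0.28
  Arrow: 0.18
Sum = 0.835.
P(FleetOne | misrouted) = 0.045/0.835 ≈ 0.054
P(QuickShip | misrouted) = 0.33/0.835 ≈ 0.395
P(Orbit | misrouted) = 0.28/0.835 ≈ 0.335
P(Arrow | misrouted) = 0.18/0.835 ≈ 0.216
(Check: 0.054+0.395+0.335+0.216 = 1.000.)

FleetOne 0.054, QuickShip 0.395, Orbit 0.335, Arrow 0.216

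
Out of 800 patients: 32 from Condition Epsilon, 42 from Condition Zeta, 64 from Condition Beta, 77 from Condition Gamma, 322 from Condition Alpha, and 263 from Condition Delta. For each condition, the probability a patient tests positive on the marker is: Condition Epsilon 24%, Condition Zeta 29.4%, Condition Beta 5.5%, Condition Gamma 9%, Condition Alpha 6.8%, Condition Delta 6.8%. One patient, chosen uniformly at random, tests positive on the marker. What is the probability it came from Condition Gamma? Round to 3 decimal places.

By Bayes' rule, posterior ∝ prior × likelihood:
  Condition Epsilon: 0.04 × 0.24 = 0.0096
  Condition Zeta: 0.0525 × 0.294 = 0.015435
  Condition Beta: 0.08 × 0.055 = 0.0044
  Condition Gamma: 0.09625 × 0.09 = 0.0086625
  Condition Alpha: 0.4025 × 0.068 = 0.02737
  Condition Delta: 0.32875 × 0.068 = 0.022355
Total = 0.0878225.
P(Condition Gamma | evidence) = 0.0086625 / 0.0878225 ≈ 0.099.

0.099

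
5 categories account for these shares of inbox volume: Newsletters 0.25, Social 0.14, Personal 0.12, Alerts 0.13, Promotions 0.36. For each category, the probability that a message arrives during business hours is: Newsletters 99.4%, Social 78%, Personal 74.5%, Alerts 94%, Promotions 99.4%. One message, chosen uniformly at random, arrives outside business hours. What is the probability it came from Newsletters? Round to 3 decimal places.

0.021

Taking complements, P(off-hours | each) = Newsletters 0.006, Social 0.22, Personal 0.255, Alerts 0.06, Promotions 0.006.
Compute prior × likelihood for every hypothesis:
  Newsletters: 0.25 × 0.006 = 0.0015
  Social: 0.14 × 0.22 = 0.0308
  Personal: 0.12 × 0.255 = 0.0306
  Alerts: 0.13 × 0.06 = 0.0078
  Promotions: 0.36 × 0.006 = 0.00216
Sum = 0.07286.
P(Newsletters | evidence) = 0.0015 / 0.07286 ≈ 0.021.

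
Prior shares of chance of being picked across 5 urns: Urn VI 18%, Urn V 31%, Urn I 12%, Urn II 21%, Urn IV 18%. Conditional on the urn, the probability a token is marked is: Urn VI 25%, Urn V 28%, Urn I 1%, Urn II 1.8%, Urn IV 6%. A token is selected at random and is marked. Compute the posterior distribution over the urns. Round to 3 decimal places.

Urn VI 0.305, Urn V 0.588, Urn I 0.008, Urn II 0.026, Urn IV 0.073

By Bayes' rule, posterior ∝ prior × likelihood:
  Urn VI: 0.18 × 0.25 = 0.045
  Urn V: 0.31 × 0.28 = 0.0868
  Urn I: 0.12 × 0.01 = 0.0012
  Urn II: 0.21 × 0.018 = 0.00378
  Urn IV: 0.18 × 0.06 = 0.0108
Sum = 0.14758.
P(Urn VI | marked) = 0.045/0.14758 ≈ 0.305
P(Urn V | marked) = 0.0868/0.14758 ≈ 0.588
P(Urn I | marked) = 0.0012/0.14758 ≈ 0.008
P(Urn II | marked) = 0.00378/0.14758 ≈ 0.026
P(Urn IV | marked) = 0.0108/0.14758 ≈ 0.073
(Check: 0.305+0.588+0.008+0.026+0.073 = 1.000.)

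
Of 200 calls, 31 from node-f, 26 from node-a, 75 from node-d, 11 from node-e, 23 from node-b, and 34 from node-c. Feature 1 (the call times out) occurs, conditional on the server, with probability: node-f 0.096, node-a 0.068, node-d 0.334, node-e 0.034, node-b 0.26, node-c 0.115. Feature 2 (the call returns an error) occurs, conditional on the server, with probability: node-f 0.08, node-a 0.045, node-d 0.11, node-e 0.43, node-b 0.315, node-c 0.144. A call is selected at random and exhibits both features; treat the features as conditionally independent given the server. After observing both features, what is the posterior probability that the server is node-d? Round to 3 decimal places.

0.485

Unnormalized posteriors (prior × likelihood):
  node-f: 0.155 × 0.096 × 0.08 = 0.0011904
  node-a: 0.13 × 0.068 × 0.045 = 0.0003978
  node-d: 0.375 × 0.334 × 0.11 = 0.0137775
  node-e: 0.055 × 0.034 × 0.43 = 0.0008041
  node-b: 0.115 × 0.26 × 0.315 = 0.0094185
  node-c: 0.17 × 0.115 × 0.144 = 0.0028152
Total = 0.0284035.
P(node-d | evidence) = 0.0137775 / 0.0284035 ≈ 0.485.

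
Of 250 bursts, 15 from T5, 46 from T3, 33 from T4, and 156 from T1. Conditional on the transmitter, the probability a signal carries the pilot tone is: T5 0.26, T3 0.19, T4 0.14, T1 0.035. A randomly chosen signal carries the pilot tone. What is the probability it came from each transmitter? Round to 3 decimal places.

By Bayes' rule, posterior ∝ prior × likelihood:
  T5: 0.06 × 0.26 = 0.0156
  T3: 0.184 × 0.19 = 0.03496
  T4: 0.132 × 0.14 = 0.01848
  T1: 0.624 × 0.035 = 0.02184
Normalizing constant = 0.09088.
P(T5 | pilot) = 0.0156/0.09088 ≈ 0.172
P(T3 | pilot) = 0.03496/0.09088 ≈ 0.385
P(T4 | pilot) = 0.01848/0.09088 ≈ 0.203
P(T1 | pilot) = 0.02184/0.09088 ≈ 0.240

T5 0.172, T3 0.385, T4 0.203, T1 0.240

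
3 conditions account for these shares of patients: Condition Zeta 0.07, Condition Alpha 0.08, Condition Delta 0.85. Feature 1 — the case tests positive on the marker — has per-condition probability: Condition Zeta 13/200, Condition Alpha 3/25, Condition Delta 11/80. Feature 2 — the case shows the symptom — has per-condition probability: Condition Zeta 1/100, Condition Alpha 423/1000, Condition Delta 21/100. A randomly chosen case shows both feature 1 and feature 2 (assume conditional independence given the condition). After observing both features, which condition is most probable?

Unnormalized posteriors (prior × likelihood):
  Condition Zeta: 0.07 × 0.065 × 0.01 = 0.0000455
  Condition Alpha: 0.08 × 0.12 × 0.423 = 0.0040608
  Condition Delta: 0.85 × 0.1375 × 0.21 = 0.02454375
Total = 0.02865005.
Largest term belongs to Condition Delta, so Condition Delta is most probable.

Condition Delta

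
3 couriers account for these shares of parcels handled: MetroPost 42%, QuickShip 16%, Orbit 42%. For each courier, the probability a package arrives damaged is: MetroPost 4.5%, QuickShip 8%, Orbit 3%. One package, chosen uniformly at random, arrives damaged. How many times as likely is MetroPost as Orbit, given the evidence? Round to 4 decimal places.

1.5000

Unnormalized posteriors (prior × likelihood):
  MetroPost: 0.42 × 0.045 = 0.0189
  QuickShip: 0.16 × 0.08 = 0.0128
  Orbit: 0.42 × 0.03 = 0.0126
Sum = 0.0443.
The ratio is 0.0189 / 0.0126 (the normalizer cancels) = 1.5000.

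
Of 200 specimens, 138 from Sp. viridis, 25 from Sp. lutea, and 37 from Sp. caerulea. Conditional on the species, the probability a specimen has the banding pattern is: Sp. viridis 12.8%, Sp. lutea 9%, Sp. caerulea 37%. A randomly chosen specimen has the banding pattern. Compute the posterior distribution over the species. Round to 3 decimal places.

Sp. viridis 0.526, Sp. lutea 0.067, Sp. caerulea 0.407

Unnormalized posteriors (prior × likelihood):
  Sp. viridis: 0.69 × 0.128 = 0.08832
  Sp. lutea: 0.125 × 0.09 = 0.01125
  Sp. caerulea: 0.185 × 0.37 = 0.06845
Sum = 0.16802.
P(Sp. viridis | banded) = 0.08832/0.16802 ≈ 0.526
P(Sp. lutea | banded) = 0.01125/0.16802 ≈ 0.067
P(Sp. caerulea | banded) = 0.06845/0.16802 ≈ 0.407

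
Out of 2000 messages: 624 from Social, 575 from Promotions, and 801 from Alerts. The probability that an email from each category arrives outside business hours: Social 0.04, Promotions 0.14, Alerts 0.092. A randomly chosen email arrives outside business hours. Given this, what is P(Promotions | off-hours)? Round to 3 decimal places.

Prior × likelihood for each hypothesis:
  Social: 0.312 × 0.04 = 0.01248
  Promotions: 0.2875 × 0.14 = 0.04025
  Alerts: 0.4005 × 0.092 = 0.036846
Normalizing constant = 0.089576.
P(Promotions | evidence) = 0.04025 / 0.089576 ≈ 0.449.

0.449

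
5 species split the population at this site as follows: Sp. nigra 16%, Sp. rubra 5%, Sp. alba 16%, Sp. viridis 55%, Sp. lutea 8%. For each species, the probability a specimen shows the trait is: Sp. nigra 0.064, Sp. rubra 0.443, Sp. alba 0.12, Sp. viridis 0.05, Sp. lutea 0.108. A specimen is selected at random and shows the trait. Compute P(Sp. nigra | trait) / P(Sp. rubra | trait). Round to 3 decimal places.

Prior × likelihood for each hypothesis:
  Sp. nigra: 0.16 × 0.064 = 0.01024
  Sp. rubra: 0.05 × 0.443 = 0.02215
  Sp. alba: 0.16 × 0.12 = 0.0192
  Sp. viridis: 0.55 × 0.05 = 0.0275
  Sp. lutea: 0.08 × 0.108 = 0.00864
Total = 0.08773.
The ratio is 0.01024 / 0.02215 (the normalizer cancels) = 0.462.

0.462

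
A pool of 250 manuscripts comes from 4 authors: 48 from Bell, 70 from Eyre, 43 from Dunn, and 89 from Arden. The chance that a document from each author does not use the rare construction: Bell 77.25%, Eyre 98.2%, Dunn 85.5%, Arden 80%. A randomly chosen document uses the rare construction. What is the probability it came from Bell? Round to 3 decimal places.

0.302

Taking complements, P(rare-form | each) = Bell 0.2275, Eyre 0.018, Dunn 0.145, Arden 0.2.
Unnormalized posteriors (prior × likelihood):
  Bell: 0.192 × 0.2275 = 0.04368
  Eyre: 0.28 × 0.018 = 0.00504
  Dunn: 0.172 × 0.145 = 0.02494
  Arden: 0.356 × 0.2 = 0.0712
Normalizing constant = 0.14486.
P(Bell | evidence) = 0.04368 / 0.14486 ≈ 0.302.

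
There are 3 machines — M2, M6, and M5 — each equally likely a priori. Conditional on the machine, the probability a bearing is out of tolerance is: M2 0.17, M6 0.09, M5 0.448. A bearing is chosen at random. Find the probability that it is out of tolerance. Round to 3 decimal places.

With a uniform prior (1/3 each), posterior ∝ likelihood:
  M2: 0.17
  M6: 0.09
  M5: 0.448
P(oversize) = (1/3) × (0.17 + 0.09 + 0.448) = 0.708/3 ≈ 0.236.

0.236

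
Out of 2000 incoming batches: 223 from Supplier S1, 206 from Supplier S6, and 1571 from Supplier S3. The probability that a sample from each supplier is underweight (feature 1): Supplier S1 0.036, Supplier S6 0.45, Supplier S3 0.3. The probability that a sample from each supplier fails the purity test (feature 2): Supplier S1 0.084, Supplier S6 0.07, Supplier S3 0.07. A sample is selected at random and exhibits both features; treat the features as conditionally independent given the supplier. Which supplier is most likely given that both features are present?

Compute prior × likelihood for every hypothesis:
  Supplier S1: 0.1115 × 0.036 × 0.084 = 0.000337176
  Supplier S6: 0.103 × 0.45 × 0.07 = 0.0032445
  Supplier S3: 0.7855 × 0.3 × 0.07 = 0.0164955
Sum = 0.020077176.
Largest term belongs to Supplier S3, so Supplier S3 is most probable.

Supplier S3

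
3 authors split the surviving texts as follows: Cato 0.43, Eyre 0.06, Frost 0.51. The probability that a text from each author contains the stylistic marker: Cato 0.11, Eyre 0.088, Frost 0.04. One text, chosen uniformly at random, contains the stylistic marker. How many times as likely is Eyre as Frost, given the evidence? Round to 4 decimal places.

Compute prior × likelihood for every hypothesis:
  Cato: 0.43 × 0.11 = 0.0473
  Eyre: 0.06 × 0.088 = 0.00528
  Frost: 0.51 × 0.04 = 0.0204
Normalizing constant = 0.07298.
The ratio is 0.00528 / 0.0204 (the normalizer cancels) = 0.2588.

0.2588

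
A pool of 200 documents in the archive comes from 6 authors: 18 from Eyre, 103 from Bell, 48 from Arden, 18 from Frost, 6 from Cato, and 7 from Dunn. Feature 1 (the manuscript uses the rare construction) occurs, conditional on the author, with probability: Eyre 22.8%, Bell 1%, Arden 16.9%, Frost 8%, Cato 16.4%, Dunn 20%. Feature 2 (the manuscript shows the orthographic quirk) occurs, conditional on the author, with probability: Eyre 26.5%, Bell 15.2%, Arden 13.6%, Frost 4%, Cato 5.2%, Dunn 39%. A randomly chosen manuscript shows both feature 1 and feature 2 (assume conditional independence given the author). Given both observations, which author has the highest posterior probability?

Arden

Unnormalized posteriors (prior × likelihood):
  Eyre: 0.09 × 0.228 × 0.265 = 0.0054378
  Bell: 0.515 × 0.01 × 0.152 = 0.0007828
  Arden: 0.24 × 0.169 × 0.136 = 0.00551616
  Frost: 0.09 × 0.08 × 0.04 = 0.000288
  Cato: 0.03 × 0.164 × 0.052 = 0.00025584
  Dunn: 0.035 × 0.2 × 0.39 = 0.00273
Total = 0.0150106.
Largest term belongs to Arden, so Arden is most probable.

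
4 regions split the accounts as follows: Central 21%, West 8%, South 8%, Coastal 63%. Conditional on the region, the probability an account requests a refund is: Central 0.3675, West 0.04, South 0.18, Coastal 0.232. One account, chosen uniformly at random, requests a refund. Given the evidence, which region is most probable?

Compute prior × likelihood for every hypothesis:
  Central: 0.21 × 0.3675 = 0.077175
  West: 0.08 × 0.04 = 0.0032
  South: 0.08 × 0.18 = 0.0144
  Coastal: 0.63 × 0.232 = 0.14616
Sum = 0.240935.
Largest term belongs to Coastal, so Coastal is most probable.

Coastal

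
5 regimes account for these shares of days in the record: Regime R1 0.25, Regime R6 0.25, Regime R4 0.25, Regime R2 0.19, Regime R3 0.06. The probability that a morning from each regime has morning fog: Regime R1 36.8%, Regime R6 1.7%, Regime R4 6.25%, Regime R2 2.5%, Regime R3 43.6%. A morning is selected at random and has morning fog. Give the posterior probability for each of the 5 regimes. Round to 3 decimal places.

Unnormalized posteriors (prior × likelihood):
  Regime R1: 0.25 × 0.368 = 0.092
  Regime R6: 0.25 × 0.017 = 0.00425
  Regime R4: 0.25 × 0.0625 = 0.015625
  Regime R2: 0.19 × 0.025 = 0.00475
  Regime R3: 0.06 × 0.436 = 0.02616
Normalizing constant = 0.142785.
P(Regime R1 | fog) = 0.092/0.142785 ≈ 0.644
P(Regime R6 | fog) = 0.00425/0.142785 ≈ 0.030
P(Regime R4 | fog) = 0.015625/0.142785 ≈ 0.109
P(Regime R2 | fog) = 0.00475/0.142785 ≈ 0.033
P(Regime R3 | fog) = 0.02616/0.142785 ≈ 0.183
(Check: 0.644+0.030+0.109+0.033+0.183 = 0.999.)

Regime R1 0.644, Regime R6 0.030, Regime R4 0.109, Regime R2 0.033, Regime R3 0.183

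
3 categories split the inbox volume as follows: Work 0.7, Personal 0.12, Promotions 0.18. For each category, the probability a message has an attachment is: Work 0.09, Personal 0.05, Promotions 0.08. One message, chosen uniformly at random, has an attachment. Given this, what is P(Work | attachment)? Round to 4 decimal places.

0.7554

Compute prior × likelihood for every hypothesis:
  Work: 0.7 × 0.09 = 0.063
  Personal: 0.12 × 0.05 = 0.006
  Promotions: 0.18 × 0.08 = 0.0144
Sum = 0.0834.
P(Work | evidence) = 0.063 / 0.0834 ≈ 0.7554.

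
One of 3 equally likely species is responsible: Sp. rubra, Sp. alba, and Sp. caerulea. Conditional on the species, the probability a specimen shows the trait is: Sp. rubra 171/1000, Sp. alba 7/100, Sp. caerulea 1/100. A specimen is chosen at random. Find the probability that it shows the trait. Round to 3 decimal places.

0.084

Since the prior is uniform, the posterior is proportional to the likelihood:
  Sp. rubra: 0.171
  Sp. alba: 0.07
  Sp. caerulea: 0.01
P(trait) = (1/3) × (0.171 + 0.07 + 0.01) = 0.251/3 ≈ 0.084.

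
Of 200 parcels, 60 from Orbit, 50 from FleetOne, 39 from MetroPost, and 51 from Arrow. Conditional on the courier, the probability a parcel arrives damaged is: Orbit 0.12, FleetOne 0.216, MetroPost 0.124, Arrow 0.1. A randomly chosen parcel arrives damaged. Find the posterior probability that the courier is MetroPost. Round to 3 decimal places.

0.173

Prior × likelihood for each hypothesis:
  Orbit: 0.3 × 0.12 = 0.036
  FleetOne: 0.25 × 0.216 = 0.054
  MetroPost: 0.195 × 0.124 = 0.02418
  Arrow: 0.255 × 0.1 = 0.0255
Normalizing constant = 0.13968.
P(MetroPost | evidence) = 0.02418 / 0.13968 ≈ 0.173.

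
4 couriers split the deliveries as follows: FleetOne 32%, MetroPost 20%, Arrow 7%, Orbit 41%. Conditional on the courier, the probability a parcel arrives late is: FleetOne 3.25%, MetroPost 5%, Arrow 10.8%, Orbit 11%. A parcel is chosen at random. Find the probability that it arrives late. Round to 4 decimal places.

Unnormalized posteriors (prior × likelihood):
  FleetOne: 0.32 × 0.0325 = 0.0104
  MetroPost: 0.2 × 0.05 = 0.01
  Arrow: 0.07 × 0.108 = 0.00756
  Orbit: 0.41 × 0.11 = 0.0451
P(late) = 0.0104 + 0.01 + 0.00756 + 0.0451 = 0.07306 → 0.0731.

0.0731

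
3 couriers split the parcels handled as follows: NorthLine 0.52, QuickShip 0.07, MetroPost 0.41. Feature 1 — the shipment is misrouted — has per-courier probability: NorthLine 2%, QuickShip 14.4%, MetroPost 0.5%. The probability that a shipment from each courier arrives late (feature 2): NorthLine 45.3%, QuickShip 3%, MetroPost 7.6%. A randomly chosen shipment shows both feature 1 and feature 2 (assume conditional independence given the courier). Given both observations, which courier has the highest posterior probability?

Compute prior × likelihood for every hypothesis:
  NorthLine: 0.52 × 0.02 × 0.453 = 0.0047112
  QuickShip: 0.07 × 0.144 × 0.03 = 0.0003024
  MetroPost: 0.41 × 0.005 × 0.076 = 0.0001558
Total = 0.0051694.
Largest term belongs to NorthLine, so NorthLine is most probable.

NorthLine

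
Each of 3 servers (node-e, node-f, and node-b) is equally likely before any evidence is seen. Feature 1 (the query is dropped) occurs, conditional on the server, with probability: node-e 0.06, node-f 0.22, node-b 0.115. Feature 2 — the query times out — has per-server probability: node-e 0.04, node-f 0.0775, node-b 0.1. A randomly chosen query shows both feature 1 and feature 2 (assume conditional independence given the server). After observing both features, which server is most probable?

node-f

With a uniform prior (1/3 each), posterior ∝ likelihood:
  node-e: 0.06 × 0.04 = 0.0024
  node-f: 0.22 × 0.0775 = 0.01705
  node-b: 0.115 × 0.1 = 0.0115
Normalizing constant = 0.03095.
Largest term belongs to node-f, so node-f is most probable.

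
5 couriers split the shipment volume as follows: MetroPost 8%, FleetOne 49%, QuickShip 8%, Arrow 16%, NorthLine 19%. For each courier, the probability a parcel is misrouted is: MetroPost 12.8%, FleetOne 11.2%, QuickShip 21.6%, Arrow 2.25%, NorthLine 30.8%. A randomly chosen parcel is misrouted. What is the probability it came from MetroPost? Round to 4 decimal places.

0.0709

By Bayes' rule, posterior ∝ prior × likelihood:
  MetroPost: 0.08 × 0.128 = 0.01024
  FleetOne: 0.49 × 0.112 = 0.05488
  QuickShip: 0.08 × 0.216 = 0.01728
  Arrow: 0.16 × 0.0225 = 0.0036
  NorthLine: 0.19 × 0.308 = 0.05852
Normalizing constant = 0.14452.
P(MetroPost | evidence) = 0.01024 / 0.14452 ≈ 0.0709.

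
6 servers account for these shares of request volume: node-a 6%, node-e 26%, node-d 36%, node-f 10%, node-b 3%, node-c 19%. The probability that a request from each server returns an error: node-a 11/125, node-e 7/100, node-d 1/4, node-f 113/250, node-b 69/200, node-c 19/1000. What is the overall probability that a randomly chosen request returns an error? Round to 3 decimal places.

0.173

By Bayes' rule, posterior ∝ prior × likelihood:
  node-a: 0.06 × 0.088 = 0.00528
  node-e: 0.26 × 0.07 = 0.0182
  node-d: 0.36 × 0.25 = 0.09
  node-f: 0.1 × 0.452 = 0.0452
  node-b: 0.03 × 0.345 = 0.01035
  node-c: 0.19 × 0.019 = 0.00361
P(error) = 0.00528 + 0.0182 + 0.09 + 0.0452 + 0.01035 + 0.00361 = 0.17264 → 0.173.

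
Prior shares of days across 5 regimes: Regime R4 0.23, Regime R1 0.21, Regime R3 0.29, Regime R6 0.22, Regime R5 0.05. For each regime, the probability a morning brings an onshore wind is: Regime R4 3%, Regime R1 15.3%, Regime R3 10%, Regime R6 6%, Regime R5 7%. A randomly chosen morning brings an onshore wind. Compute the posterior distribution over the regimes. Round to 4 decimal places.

Regime R4 0.0814, Regime R1 0.3792, Regime R3 0.3423, Regime R6 0.1558, Regime R5 0.0413

Prior × likelihood for each hypothesis:
  Regime R4: 0.23 × 0.03 = 0.0069
  Regime R1: 0.21 × 0.153 = 0.03213
  Regime R3: 0.29 × 0.1 = 0.029
  Regime R6: 0.22 × 0.06 = 0.0132
  Regime R5: 0.05 × 0.07 = 0.0035
Sum = 0.08473.
P(Regime R4 | onshore) = 0.0069/0.08473 ≈ 0.0814
P(Regime R1 | onshore) = 0.03213/0.08473 ≈ 0.3792
P(Regime R3 | onshore) = 0.029/0.08473 ≈ 0.3423
P(Regime R6 | onshore) = 0.0132/0.08473 ≈ 0.1558
P(Regime R5 | onshore) = 0.0035/0.08473 ≈ 0.0413
(Check: 0.0814+0.3792+0.3423+0.1558+0.0413 = 1.0000.)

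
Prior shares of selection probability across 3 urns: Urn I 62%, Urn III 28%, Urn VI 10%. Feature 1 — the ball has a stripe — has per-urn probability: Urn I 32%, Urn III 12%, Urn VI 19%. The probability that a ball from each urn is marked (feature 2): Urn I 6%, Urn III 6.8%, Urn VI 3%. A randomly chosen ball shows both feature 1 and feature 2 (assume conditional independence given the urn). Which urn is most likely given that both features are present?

Urn I

By Bayes' rule, posterior ∝ prior × likelihood:
  Urn I: 0.62 × 0.32 × 0.06 = 0.011904
  Urn III: 0.28 × 0.12 × 0.068 = 0.0022848
  Urn VI: 0.1 × 0.19 × 0.03 = 0.00057
Sum = 0.0147588.
Largest term belongs to Urn I, so Urn I is most probable.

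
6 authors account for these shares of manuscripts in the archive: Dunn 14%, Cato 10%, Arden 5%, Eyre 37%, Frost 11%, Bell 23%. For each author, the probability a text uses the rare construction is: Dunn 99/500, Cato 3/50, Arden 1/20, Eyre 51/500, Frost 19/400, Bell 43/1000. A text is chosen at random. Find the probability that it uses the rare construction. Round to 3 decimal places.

Unnormalized posteriors (prior × likelihood):
  Dunn: 0.14 × 0.198 = 0.02772
  Cato: 0.1 × 0.06 = 0.006
  Arden: 0.05 × 0.05 = 0.0025
  Eyre: 0.37 × 0.102 = 0.03774
  Frost: 0.11 × 0.0475 = 0.005225
  Bell: 0.23 × 0.043 = 0.00989
P(rare-form) = 0.02772 + 0.006 + 0.0025 + 0.03774 + 0.005225 + 0.00989 = 0.089075 → 0.089.

0.089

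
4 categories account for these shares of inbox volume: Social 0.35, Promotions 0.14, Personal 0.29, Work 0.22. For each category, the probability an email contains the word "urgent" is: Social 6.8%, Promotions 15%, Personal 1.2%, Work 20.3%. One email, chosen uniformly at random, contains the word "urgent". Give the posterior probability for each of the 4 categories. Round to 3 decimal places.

Compute prior × likelihood for every hypothesis:
  Social: 0.35 × 0.068 = 0.0238
  Promotions: 0.14 × 0.15 = 0.021
  Personal: 0.29 × 0.012 = 0.00348
  Work: 0.22 × 0.203 = 0.04466
Normalizing constant = 0.09294.
P(Social | urgent-flag) = 0.0238/0.09294 ≈ 0.256
P(Promotions | urgent-flag) = 0.021/0.09294 ≈ 0.226
P(Personal | urgent-flag) = 0.00348/0.09294 ≈ 0.037
P(Work | urgent-flag) = 0.04466/0.09294 ≈ 0.481

Social 0.256, Promotions 0.226, Personal 0.037, Work 0.481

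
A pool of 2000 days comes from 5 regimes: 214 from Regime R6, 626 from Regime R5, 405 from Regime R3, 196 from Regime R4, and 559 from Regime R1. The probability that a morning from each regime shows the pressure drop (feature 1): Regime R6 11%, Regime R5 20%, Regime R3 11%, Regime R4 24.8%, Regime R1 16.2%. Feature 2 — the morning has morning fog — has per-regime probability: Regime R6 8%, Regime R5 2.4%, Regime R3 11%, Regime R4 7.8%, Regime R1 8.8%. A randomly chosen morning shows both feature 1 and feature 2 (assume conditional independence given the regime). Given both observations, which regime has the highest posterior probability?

Prior × likelihood for each hypothesis:
  Regime R6: 0.107 × 0.11 × 0.08 = 0.0009416
  Regime R5: 0.313 × 0.2 × 0.024 = 0.0015024
  Regime R3: 0.2025 × 0.11 × 0.11 = 0.00245025
  Regime R4: 0.098 × 0.248 × 0.078 = 0.001895712
  Regime R1: 0.2795 × 0.162 × 0.088 = 0.003984552
Sum = 0.010774514.
Largest term belongs to Regime R1, so Regime R1 is most probable.

Regime R1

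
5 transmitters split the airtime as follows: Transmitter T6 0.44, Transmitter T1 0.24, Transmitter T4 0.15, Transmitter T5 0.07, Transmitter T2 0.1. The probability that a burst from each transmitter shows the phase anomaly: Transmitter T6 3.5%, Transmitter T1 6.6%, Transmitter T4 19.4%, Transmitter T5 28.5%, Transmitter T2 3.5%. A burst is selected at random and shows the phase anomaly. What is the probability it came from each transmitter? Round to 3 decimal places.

Unnormalized posteriors (prior × likelihood):
  Transmitter T6: 0.44 × 0.035 = 0.0154
  Transmitter T1: 0.24 × 0.066 = 0.01584
  Transmitter T4: 0.15 × 0.194 = 0.0291
  Transmitter T5: 0.07 × 0.285 = 0.01995
  Transmitter T2: 0.1 × 0.035 = 0.0035
Sum = 0.08379.
P(Transmitter T6 | anomaly) = 0.0154/0.08379 ≈ 0.184
P(Transmitter T1 | anomaly) = 0.01584/0.08379 ≈ 0.189
P(Transmitter T4 | anomaly) = 0.0291/0.08379 ≈ 0.347
P(Transmitter T5 | anomaly) = 0.01995/0.08379 ≈ 0.238
P(Transmitter T2 | anomaly) = 0.0035/0.08379 ≈ 0.042

Transmitter T6 0.184, Transmitter T1 0.189, Transmitter T4 0.347, Transmitter T5 0.238, Transmitter T2 0.042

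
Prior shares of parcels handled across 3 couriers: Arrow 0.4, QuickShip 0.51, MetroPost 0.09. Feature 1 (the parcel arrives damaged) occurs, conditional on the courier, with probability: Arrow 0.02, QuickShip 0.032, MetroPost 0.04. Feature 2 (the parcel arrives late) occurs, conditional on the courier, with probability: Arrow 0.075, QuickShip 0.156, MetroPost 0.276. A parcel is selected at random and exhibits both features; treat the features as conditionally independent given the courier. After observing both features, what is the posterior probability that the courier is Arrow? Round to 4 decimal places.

Compute prior × likelihood for every hypothesis:
  Arrow: 0.4 × 0.02 × 0.075 = 0.0006
  QuickShip: 0.51 × 0.032 × 0.156 = 0.00254592
  MetroPost: 0.09 × 0.04 × 0.276 = 0.0009936
Total = 0.00413952.
P(Arrow | evidence) = 0.0006 / 0.00413952 ≈ 0.1449.

0.1449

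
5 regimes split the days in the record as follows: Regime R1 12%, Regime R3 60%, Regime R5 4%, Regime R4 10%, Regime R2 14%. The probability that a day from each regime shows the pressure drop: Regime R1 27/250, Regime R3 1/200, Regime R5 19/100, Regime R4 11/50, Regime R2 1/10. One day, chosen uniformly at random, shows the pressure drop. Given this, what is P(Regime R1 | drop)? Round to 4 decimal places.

0.2176

By Bayes' rule, posterior ∝ prior × likelihood:
  Regime R1: 0.12 × 0.108 = 0.01296
  Regime R3: 0.6 × 0.005 = 0.003
  Regime R5: 0.04 × 0.19 = 0.0076
  Regime R4: 0.1 × 0.22 = 0.022
  Regime R2: 0.14 × 0.1 = 0.014
Sum = 0.05956.
P(Regime R1 | evidence) = 0.01296 / 0.05956 ≈ 0.2176.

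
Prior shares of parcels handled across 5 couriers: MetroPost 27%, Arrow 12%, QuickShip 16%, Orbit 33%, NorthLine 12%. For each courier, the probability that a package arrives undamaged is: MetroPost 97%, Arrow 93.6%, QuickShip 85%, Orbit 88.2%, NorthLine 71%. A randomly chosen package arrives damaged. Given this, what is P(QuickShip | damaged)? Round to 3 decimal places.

0.211

Taking complements, P(damaged | each) = MetroPost 0.03, Arrow 0.064, QuickShip 0.15, Orbit 0.118, NorthLine 0.29.
Prior × likelihood for each hypothesis:
  MetroPost: 0.27 × 0.03 = 0.0081
  Arrow: 0.12 × 0.064 = 0.00768
  QuickShip: 0.16 × 0.15 = 0.024
  Orbit: 0.33 × 0.118 = 0.03894
  NorthLine: 0.12 × 0.29 = 0.0348
Normalizing constant = 0.11352.
P(QuickShip | evidence) = 0.024 / 0.11352 ≈ 0.211.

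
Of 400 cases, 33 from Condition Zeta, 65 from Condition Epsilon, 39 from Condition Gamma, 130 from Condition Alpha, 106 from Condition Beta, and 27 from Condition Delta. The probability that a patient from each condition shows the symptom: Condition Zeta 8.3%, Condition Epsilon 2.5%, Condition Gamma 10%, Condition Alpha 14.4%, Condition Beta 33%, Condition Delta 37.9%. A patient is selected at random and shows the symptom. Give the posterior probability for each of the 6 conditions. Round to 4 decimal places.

Unnormalized posteriors (prior × likelihood):
  Condition Zeta: 0.0825 × 0.083 = 0.0068475
  Condition Epsilon: 0.1625 × 0.025 = 0.0040625
  Condition Gamma: 0.0975 × 0.1 = 0.00975
  Condition Alpha: 0.325 × 0.144 = 0.0468
  Condition Beta: 0.265 × 0.33 = 0.08745
  Condition Delta: 0.0675 × 0.379 = 0.0255825
Normalizing constant = 0.1804925.
P(Condition Zeta | symptomatic) = 0.0068475/0.1804925 ≈ 0.0379
P(Condition Epsilon | symptomatic) = 0.0040625/0.1804925 ≈ 0.0225
P(Condition Gamma | symptomatic) = 0.00975/0.1804925 ≈ 0.0540
P(Condition Alpha | symptomatic) = 0.0468/0.1804925 ≈ 0.2593
P(Condition Beta | symptomatic) = 0.08745/0.1804925 ≈ 0.4845
P(Condition Delta | symptomatic) = 0.0255825/0.1804925 ≈ 0.1417

Condition Zeta 0.0379, Condition Epsilon 0.0225, Condition Gamma 0.0540, Condition Alpha 0.2593, Condition Beta 0.4845, Condition Delta 0.1417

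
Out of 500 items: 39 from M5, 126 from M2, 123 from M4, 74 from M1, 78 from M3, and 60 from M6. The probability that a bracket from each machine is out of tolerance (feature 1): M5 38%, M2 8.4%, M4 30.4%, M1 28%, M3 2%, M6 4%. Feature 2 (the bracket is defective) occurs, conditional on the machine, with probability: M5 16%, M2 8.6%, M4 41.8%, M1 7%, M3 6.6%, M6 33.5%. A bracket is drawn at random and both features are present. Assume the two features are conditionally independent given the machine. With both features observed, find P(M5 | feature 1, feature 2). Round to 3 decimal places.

Compute prior × likelihood for every hypothesis:
  M5: 0.078 × 0.38 × 0.16 = 0.0047424
  M2: 0.252 × 0.084 × 0.086 = 0.001820448
  M4: 0.246 × 0.304 × 0.418 = 0.031259712
  M1: 0.148 × 0.28 × 0.07 = 0.0029008
  M3: 0.156 × 0.02 × 0.066 = 0.00020592
  M6: 0.12 × 0.04 × 0.335 = 0.001608
Sum = 0.04253728.
P(M5 | evidence) = 0.0047424 / 0.04253728 ≈ 0.111.

0.111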